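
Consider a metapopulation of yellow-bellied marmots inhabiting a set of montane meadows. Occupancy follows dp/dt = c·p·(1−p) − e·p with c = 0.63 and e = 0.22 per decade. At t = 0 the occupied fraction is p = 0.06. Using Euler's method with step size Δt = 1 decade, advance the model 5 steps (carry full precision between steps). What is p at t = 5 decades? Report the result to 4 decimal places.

0.2534

Update rule: p ← p + [c·p·(1−p) − e·p]·Δt with Δt = 1.
t = 1: p = 0.06000 + (+0.02233) = 0.08233
t = 2: p = 0.08233 + (+0.02949) = 0.11182
t = 3: p = 0.11182 + (+0.03797) = 0.14979
t = 4: p = 0.14979 + (+0.04728) = 0.19706
t = 5: p = 0.19706 + (+0.05633) = 0.25339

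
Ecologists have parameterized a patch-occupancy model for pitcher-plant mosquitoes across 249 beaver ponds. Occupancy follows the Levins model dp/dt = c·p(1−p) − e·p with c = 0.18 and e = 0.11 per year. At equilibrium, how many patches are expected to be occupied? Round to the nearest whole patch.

p* = 1 − e/c = 1 − 0.11/0.18 = 0.3889.
Expected occupied patches = N × p* = 249 × 0.3889 = 96.83 ≈ 97.

97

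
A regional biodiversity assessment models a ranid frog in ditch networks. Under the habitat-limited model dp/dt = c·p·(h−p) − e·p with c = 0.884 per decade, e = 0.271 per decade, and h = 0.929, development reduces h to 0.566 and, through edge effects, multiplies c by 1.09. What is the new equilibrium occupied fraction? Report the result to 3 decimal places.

Before: p* = h − e/c = 0.929 − 0.271/0.884 = 0.929 − 0.3066 = 0.6224.
After: c = 0.96356, e = 0.271, h = 0.566; p* = 0.566 − 0.271/0.96356 = 0.2848.

0.285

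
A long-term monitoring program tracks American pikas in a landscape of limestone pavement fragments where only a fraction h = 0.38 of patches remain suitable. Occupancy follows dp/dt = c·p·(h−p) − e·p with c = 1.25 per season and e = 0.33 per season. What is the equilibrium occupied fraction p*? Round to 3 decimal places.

0.116

Setting dp/dt = 0 and dividing by p* gives c·(h−p*) = e.
So p* = h − e/c = 0.38 − 0.33/1.25 = 0.38 − 0.2640 = 0.1160.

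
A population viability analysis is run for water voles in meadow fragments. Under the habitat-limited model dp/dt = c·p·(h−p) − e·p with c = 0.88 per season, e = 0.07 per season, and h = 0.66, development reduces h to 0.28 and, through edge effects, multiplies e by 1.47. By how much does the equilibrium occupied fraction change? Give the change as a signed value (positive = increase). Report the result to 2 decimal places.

-0.42

Before: p* = h − e/c = 0.66 − 0.07/0.88 = 0.66 − 0.0795 = 0.5805.
After: c = 0.88, e = 0.1029, h = 0.28; p* = 0.28 − 0.1029/0.88 = 0.1631.
Δp* = 0.1631 − 0.5805 = -0.4174.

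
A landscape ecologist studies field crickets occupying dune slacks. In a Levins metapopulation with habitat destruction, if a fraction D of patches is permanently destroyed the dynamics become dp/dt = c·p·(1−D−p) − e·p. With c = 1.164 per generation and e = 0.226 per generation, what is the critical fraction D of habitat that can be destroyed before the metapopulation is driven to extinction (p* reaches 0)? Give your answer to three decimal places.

The nontrivial equilibrium is p* = (1−D) − e/c; extinction occurs when this hits zero.
So D_crit = 1 − e/c = 1 − 0.226/1.164 = 1 − 0.1942 = 0.8058.
Note this equals the original equilibrium occupancy — the Levins extinction-debt result.

0.806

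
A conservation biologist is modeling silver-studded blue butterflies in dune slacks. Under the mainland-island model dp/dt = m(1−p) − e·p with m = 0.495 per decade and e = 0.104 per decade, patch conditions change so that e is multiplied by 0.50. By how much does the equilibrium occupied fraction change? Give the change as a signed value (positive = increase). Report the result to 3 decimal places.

Before: p* = 0.495/(0.495+0.104) = 0.8264.
After: m = 0.495, e = 0.052; p* = 0.495/0.5470 = 0.9049.
Δp* = 0.9049 − 0.8264 = +0.0786.

0.079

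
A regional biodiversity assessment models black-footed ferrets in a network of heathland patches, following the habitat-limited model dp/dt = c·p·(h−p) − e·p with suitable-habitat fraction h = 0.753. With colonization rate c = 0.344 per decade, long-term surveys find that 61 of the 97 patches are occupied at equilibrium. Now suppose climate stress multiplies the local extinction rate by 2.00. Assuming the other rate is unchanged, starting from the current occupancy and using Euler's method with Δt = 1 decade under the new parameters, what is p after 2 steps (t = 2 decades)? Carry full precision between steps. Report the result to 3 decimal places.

Observed p* = 61/97 = 0.62887.
Balance c(h−p*) = e gives e = 0.344×(0.753 − 0.62887) = 0.04270.
Starting from p₀ = 0.62887; update p ← p + (dp/dt)·Δt with the new parameters.
step 1: Δp = -0.02685, p = 0.60201
step 2: Δp = -0.02015, p = 0.58187

0.582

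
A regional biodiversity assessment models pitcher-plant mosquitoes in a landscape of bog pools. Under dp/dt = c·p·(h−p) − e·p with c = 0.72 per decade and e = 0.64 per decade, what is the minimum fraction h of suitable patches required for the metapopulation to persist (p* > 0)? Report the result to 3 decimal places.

p* = h − e/c is positive only when h > e/c.
h_min = e/c = 0.64/0.72 = 0.8889.

0.889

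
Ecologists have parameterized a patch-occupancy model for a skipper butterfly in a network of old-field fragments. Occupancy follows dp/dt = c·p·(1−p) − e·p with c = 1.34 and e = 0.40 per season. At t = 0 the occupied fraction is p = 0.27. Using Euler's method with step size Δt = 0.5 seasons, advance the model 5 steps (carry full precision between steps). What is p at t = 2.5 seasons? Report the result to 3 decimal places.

0.623

Update rule: p ← p + [c·p·(1−p) − e·p]·Δt with Δt = 0.5.
t = 0.5: p = 0.27000 + (+0.07806) = 0.34806
t = 1: p = 0.34806 + (+0.08242) = 0.43048
t = 1.5: p = 0.43048 + (+0.07817) = 0.50864
t = 2: p = 0.50864 + (+0.06572) = 0.57436
t = 2.5: p = 0.57436 + (+0.04892) = 0.62329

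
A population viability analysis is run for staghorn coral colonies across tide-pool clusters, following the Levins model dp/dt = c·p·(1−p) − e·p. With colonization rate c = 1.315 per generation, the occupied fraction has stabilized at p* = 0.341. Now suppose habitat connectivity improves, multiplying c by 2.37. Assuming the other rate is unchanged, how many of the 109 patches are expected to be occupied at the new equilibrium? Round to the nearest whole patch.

Balance c(1−p*) = e gives e = 1.315×(1 − 0.34100) = 0.86659.
New p* = 1 − e/c = 1 − 0.86659/3.11655 = 0.72194.
Expected occupied = 109 × 0.72194 = 78.69 ≈ 79.

79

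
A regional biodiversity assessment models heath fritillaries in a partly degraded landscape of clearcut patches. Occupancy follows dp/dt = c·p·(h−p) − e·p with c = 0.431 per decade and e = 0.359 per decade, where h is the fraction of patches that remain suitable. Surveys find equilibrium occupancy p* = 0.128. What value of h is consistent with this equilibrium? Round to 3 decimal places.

0.961

At equilibrium c(h−p*) = e, so h = p* + e/c.
h = 0.128 + 0.359/0.431 = 0.128 + 0.8329 = 0.9609.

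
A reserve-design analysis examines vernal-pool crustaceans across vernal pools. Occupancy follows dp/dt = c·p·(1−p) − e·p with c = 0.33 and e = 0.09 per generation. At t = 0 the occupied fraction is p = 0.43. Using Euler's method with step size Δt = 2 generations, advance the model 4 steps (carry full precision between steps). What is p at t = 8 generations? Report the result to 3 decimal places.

Update rule: p ← p + [c·p·(1−p) − e·p]·Δt with Δt = 2.
step 1: Δp = +0.08437, p = 0.51437
step 2: Δp = +0.07228, p = 0.58664
step 3: Δp = +0.05445, p = 0.64109
step 4: Δp = +0.03646, p = 0.67756

0.678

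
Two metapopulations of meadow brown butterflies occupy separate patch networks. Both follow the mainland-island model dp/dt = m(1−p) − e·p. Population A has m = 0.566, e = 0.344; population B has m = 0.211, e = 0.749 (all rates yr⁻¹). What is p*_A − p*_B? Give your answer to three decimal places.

0.402

A: p*_A = m/(m+e) = 0.566/0.9100 = 0.6220.
B: p*_B = 0.211/0.9600 = 0.2198.
p*_A − p*_B = 0.6220 − 0.2198 = 0.4022.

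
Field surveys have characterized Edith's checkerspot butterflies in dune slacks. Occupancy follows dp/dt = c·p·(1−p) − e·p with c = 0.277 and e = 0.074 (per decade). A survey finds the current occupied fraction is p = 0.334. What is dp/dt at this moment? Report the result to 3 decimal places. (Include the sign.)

0.037

Colonization term: c·p·(1−p) = 0.277×0.334×0.6660 = 0.06162.
Extinction term: e·p = 0.02472.
dp/dt = 0.06162 − 0.02472 = 0.03690.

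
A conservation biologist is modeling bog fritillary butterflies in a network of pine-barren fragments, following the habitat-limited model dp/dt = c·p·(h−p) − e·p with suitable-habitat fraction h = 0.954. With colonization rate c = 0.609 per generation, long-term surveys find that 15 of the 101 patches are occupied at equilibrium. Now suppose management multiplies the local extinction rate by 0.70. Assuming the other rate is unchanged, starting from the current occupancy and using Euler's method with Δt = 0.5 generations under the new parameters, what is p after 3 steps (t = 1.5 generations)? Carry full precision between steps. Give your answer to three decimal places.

Observed p* = 15/101 = 0.14851.
Balance c(h−p*) = e gives e = 0.609×(0.954 − 0.14851) = 0.49054.
Starting from p₀ = 0.14851; update p ← p + (dp/dt)·Δt with the new parameters.
t = 0.5: p = 0.14851 + (+0.01093) = 0.15944
t = 1: p = 0.15944 + (+0.01120) = 0.17064
t = 1.5: p = 0.17064 + (+0.01141) = 0.18205

0.182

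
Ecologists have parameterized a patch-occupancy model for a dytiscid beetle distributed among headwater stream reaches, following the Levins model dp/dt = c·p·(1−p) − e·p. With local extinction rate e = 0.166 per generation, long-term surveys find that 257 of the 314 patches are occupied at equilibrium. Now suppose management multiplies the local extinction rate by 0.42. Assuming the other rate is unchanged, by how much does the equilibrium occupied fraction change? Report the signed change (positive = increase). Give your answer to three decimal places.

0.105

Observed p* = 257/314 = 0.81847.
Balance c(1−p*) = e gives c = e/(1 − 0.81847) = 0.166/0.18153 = 0.91445.
New p* = 1 − e/c = 1 − 0.06972/0.91445 = 0.92376.
Δp* = 0.92376 − 0.81847 = +0.10529.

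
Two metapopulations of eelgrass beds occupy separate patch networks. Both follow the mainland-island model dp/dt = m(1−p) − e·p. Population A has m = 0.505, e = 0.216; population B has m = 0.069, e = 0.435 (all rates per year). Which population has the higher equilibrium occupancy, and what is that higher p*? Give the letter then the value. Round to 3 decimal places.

A: p*_A = m/(m+e) = 0.505/0.7210 = 0.7004.
B: p*_B = 0.069/0.5040 = 0.1369.
A is higher at 0.7004.

A, 0.700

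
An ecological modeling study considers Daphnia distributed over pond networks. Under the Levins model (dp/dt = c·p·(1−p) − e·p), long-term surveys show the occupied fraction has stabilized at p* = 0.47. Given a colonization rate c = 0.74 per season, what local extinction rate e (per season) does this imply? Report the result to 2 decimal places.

0.39

At equilibrium c(1−p*) = e.
e = 0.74 × (1 − 0.47) = 0.74 × 0.5300 = 0.3922.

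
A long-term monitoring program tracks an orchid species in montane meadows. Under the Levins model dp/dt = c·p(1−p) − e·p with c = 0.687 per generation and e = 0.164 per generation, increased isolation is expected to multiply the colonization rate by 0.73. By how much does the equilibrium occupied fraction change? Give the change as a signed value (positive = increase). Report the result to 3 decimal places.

-0.088

Before: p* = 1 − 0.164/0.687 = 0.7613.
After the change, c = 0.50151, e = 0.164, so p* = 1 − 0.164/0.50151 = 0.6730.
Δp* = 0.6730 − 0.7613 = -0.0883.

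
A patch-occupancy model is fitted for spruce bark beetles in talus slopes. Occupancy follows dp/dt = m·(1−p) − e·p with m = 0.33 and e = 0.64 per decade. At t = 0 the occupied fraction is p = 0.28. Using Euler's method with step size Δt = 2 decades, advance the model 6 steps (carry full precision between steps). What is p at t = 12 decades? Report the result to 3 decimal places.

Update rule: p ← p + [m·(1−p) − e·p]·Δt with Δt = 2.
t = 2: p = 0.28000 + (+0.11680) = 0.39680
t = 4: p = 0.39680 + (-0.10979) = 0.28701
t = 6: p = 0.28701 + (+0.10320) = 0.39021
t = 8: p = 0.39021 + (-0.09701) = 0.29320
t = 10: p = 0.29320 + (+0.09119) = 0.38439
t = 12: p = 0.38439 + (-0.08572) = 0.29867

0.299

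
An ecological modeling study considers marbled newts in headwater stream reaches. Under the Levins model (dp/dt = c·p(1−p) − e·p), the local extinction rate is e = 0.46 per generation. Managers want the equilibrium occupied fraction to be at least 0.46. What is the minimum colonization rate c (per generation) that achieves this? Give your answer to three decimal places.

p* = 1 − e/c ≥ 0.46 requires e/c ≤ 0.5400, i.e. c ≥ e/0.5400.
c_min = 0.46/0.5400 = 0.8519.

0.852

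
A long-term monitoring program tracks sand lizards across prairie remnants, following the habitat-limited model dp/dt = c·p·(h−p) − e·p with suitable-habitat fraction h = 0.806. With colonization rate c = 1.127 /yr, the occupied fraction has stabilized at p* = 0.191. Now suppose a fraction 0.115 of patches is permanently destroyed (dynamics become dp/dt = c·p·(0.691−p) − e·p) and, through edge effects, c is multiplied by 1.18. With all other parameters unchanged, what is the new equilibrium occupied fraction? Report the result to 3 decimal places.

Balance c(h−p*) = e gives e = 1.127×(0.806 − 0.19100) = 0.69310.
New p* = 0.691 − e/c = 0.691 − 0.69310/1.32986 = 0.16982.

0.170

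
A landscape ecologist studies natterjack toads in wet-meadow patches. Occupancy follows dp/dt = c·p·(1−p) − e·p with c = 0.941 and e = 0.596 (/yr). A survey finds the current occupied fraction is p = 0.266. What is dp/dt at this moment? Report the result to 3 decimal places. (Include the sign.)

0.025

Colonization term: c·p·(1−p) = 0.941×0.266×0.7340 = 0.18372.
Extinction term: e·p = 0.15854.
dp/dt = 0.18372 − 0.15854 = 0.02519.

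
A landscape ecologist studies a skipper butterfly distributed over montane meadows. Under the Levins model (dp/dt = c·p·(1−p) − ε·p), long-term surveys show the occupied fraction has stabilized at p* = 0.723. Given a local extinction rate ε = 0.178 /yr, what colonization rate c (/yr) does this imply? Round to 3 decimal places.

0.643

At equilibrium c(1−p*) = ε, so c = ε/(1−p*).
c = 0.178/(1 − 0.723) = 0.178/0.2770 = 0.6426.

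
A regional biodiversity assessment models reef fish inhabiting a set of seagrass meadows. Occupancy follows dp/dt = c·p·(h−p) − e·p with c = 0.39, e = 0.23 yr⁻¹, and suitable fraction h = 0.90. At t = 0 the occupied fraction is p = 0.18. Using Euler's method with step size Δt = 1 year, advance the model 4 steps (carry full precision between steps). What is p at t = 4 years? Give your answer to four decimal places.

0.2151

Update rule: p ← p + [c·p·(h−p) − e·p]·Δt with Δt = 1.
  1  |  dp/dt·Δt = +0.009144  |  p_1 = 0.189144
  2  |  dp/dt·Δt = +0.008934  |  p_2 = 0.198078
  3  |  dp/dt·Δt = +0.008666  |  p_3 = 0.206744
  4  |  dp/dt·Δt = +0.008346  |  p_4 = 0.215090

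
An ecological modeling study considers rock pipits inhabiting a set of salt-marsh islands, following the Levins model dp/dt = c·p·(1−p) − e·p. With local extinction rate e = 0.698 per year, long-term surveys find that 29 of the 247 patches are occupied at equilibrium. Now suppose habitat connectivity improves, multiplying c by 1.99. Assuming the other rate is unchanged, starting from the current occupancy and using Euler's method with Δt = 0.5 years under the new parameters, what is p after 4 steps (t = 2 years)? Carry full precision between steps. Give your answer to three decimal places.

Observed p* = 29/247 = 0.11741.
Balance c(1−p*) = e gives c = e/(1 − 0.11741) = 0.698/0.88259 = 0.79085.
Starting from p₀ = 0.11741; update p ← p + (dp/dt)·Δt with the new parameters.
step 1: Δp = +0.04057, p = 0.15797
step 2: Δp = +0.04954, p = 0.20751
step 3: Δp = +0.05698, p = 0.26450
step 4: Δp = +0.06077, p = 0.32527

0.325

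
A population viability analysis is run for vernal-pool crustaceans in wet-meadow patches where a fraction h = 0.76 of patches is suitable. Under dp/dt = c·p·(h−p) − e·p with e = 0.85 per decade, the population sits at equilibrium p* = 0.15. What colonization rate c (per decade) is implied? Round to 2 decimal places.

1.39

At equilibrium c(h−p*) = e, so c = e/(h−p*).
c = 0.85/(0.76 − 0.15) = 0.85/0.6100 = 1.3934.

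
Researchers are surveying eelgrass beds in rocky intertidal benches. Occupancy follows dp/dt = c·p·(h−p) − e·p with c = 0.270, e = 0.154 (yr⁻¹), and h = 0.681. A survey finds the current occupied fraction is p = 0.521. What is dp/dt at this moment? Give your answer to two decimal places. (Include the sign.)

Colonization term: c·p·(h−p) = 0.270×0.521×0.1600 = 0.02251.
Extinction term: e·p = 0.08023.
dp/dt = 0.02251 − 0.08023 = -0.05773.

-0.06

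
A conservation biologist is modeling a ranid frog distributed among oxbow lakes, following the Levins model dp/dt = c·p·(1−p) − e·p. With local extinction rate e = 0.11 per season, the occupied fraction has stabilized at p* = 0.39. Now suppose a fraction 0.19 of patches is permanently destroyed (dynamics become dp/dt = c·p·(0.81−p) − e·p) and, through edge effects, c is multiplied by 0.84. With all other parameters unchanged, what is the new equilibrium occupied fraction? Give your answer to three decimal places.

0.084

Balance c(1−p*) = e gives c = e/(1 − 0.39000) = 0.11/0.61000 = 0.18033.
New p* = 0.81 − e/c = 0.81 − 0.11000/0.15148 = 0.08383.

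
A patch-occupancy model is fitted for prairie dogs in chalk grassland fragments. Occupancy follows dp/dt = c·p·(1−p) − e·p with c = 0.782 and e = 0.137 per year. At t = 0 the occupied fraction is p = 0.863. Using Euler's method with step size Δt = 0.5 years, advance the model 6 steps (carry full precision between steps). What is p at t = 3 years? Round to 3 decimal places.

Update rule: p ← p + [c·p·(1−p) − e·p]·Δt with Δt = 0.5.
p: 0.86300 → 0.85011  (Δp = -0.01289)
p: 0.85011 → 0.84170  (Δp = -0.00841)
p: 0.84170 → 0.83614  (Δp = -0.00556)
p: 0.83614 → 0.83244  (Δp = -0.00371)
p: 0.83244 → 0.82995  (Δp = -0.00248)
p: 0.82995 → 0.82828  (Δp = -0.00167)

0.828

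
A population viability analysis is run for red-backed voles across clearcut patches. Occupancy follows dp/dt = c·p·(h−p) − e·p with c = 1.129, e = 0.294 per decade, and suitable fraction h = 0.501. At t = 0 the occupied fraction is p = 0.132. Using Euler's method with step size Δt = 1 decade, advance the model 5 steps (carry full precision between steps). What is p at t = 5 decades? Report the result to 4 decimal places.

Update rule: p ← p + [c·p·(h−p) − e·p]·Δt with Δt = 1.
t = 1: p = 0.13200 + (+0.01618) = 0.14818
t = 2: p = 0.14818 + (+0.01546) = 0.16364
t = 3: p = 0.16364 + (+0.01422) = 0.17786
t = 4: p = 0.17786 + (+0.01260) = 0.19046
t = 5: p = 0.19046 + (+0.01078) = 0.20124

0.2012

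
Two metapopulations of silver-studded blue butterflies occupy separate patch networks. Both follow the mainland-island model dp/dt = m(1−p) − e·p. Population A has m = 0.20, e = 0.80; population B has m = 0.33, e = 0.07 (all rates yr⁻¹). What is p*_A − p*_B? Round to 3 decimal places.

A: p*_A = m/(m+e) = 0.20/1.0000 = 0.2000.
B: p*_B = 0.33/0.4000 = 0.8250.
p*_A − p*_B = 0.2000 − 0.8250 = -0.6250.

-0.625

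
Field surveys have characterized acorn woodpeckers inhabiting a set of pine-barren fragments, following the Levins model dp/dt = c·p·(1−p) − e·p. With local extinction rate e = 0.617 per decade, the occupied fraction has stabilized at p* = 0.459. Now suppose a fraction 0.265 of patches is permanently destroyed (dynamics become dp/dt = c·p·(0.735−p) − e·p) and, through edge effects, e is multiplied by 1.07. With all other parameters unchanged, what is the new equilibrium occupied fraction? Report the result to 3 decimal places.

0.156

Balance c(1−p*) = e gives c = e/(1 − 0.45900) = 0.617/0.54100 = 1.14048.
New p* = 0.735 − e/c = 0.735 − 0.66019/1.14048 = 0.15613.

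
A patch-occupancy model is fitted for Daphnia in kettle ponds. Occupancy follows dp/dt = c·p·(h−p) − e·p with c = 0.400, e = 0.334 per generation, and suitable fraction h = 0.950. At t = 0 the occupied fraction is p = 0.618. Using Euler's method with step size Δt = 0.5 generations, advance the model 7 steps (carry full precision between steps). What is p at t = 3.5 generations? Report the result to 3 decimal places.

Update rule: p ← p + [c·p·(h−p) − e·p]·Δt with Δt = 0.5.
  1  |  dp/dt·Δt = -0.062171  |  p_1 = 0.555829
  2  |  dp/dt·Δt = -0.049005  |  p_2 = 0.506824
  3  |  dp/dt·Δt = -0.039717  |  p_3 = 0.467107
  4  |  dp/dt·Δt = -0.032894  |  p_4 = 0.434213
  5  |  dp/dt·Δt = -0.027721  |  p_5 = 0.406491
  6  |  dp/dt·Δt = -0.023698  |  p_6 = 0.382794
  7  |  dp/dt·Δt = -0.020502  |  p_7 = 0.362292

0.362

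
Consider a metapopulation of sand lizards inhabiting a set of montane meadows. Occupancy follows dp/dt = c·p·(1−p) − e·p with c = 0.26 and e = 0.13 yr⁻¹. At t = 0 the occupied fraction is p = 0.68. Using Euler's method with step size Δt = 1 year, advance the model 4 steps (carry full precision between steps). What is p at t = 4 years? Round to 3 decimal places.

0.587

Update rule: p ← p + [c·p·(1−p) − e·p]·Δt with Δt = 1.
  1  |  dp/dt·Δt = -0.031824  |  p_1 = 0.648176
  2  |  dp/dt·Δt = -0.024971  |  p_2 = 0.623205
  3  |  dp/dt·Δt = -0.019963  |  p_3 = 0.603241
  4  |  dp/dt·Δt = -0.016193  |  p_4 = 0.587049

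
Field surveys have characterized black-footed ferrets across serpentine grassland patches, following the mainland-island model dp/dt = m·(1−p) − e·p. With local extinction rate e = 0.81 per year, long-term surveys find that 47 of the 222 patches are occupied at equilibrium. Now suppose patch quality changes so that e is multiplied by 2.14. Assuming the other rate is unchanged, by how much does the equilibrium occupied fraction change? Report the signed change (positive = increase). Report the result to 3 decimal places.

Observed p* = 47/222 = 0.21171.
Balance m(1−p*) = e·p* gives m = e·p*/(1−p*) = 0.81×0.21171/0.78829 = 0.21754.
New p* = m/(m+e) = 0.21754/(0.21754+1.73340) = 0.11151.
Δp* = 0.11151 − 0.21171 = -0.10020.

-0.100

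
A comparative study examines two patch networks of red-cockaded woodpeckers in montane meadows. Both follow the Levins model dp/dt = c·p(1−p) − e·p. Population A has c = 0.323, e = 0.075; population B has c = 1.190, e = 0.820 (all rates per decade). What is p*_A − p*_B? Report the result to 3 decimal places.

0.457

A: p*_A = 1 − 0.075/0.323 = 0.7678.
B: p*_B = 1 − 0.820/1.190 = 0.3109.
p*_A − p*_B = 0.7678 − 0.3109 = 0.4569.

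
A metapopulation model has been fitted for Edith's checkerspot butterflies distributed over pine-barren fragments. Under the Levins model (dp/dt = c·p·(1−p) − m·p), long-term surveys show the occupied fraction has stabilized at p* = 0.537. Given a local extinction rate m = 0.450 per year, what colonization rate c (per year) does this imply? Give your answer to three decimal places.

0.972

At equilibrium c(1−p*) = m, so c = m/(1−p*).
c = 0.450/(1 − 0.537) = 0.450/0.4630 = 0.9719.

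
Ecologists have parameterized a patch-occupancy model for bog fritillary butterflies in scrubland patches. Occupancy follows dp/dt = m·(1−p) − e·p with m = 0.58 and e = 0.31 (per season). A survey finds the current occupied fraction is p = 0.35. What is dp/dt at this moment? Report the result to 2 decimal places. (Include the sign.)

0.27

Colonization term: m·(1−p) = 0.58×0.6500 = 0.37700.
Extinction term: e·p = 0.10850.
dp/dt = 0.37700 − 0.10850 = 0.26850.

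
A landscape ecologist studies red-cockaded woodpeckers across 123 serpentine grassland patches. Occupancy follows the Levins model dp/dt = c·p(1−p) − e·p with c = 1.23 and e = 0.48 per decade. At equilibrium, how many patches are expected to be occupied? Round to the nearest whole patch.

p* = 1 − e/c = 1 − 0.48/1.23 = 0.6098.
Expected occupied patches = N × p* = 123 × 0.6098 = 75.00 ≈ 75.

75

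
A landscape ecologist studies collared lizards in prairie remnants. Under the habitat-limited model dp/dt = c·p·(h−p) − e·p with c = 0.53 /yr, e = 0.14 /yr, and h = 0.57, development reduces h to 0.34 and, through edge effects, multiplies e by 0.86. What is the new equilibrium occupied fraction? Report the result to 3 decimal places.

0.113

Before: p* = h − e/c = 0.57 − 0.14/0.53 = 0.57 − 0.2642 = 0.3058.
After: c = 0.53, e = 0.1204, h = 0.34; p* = 0.34 − 0.1204/0.53 = 0.1128.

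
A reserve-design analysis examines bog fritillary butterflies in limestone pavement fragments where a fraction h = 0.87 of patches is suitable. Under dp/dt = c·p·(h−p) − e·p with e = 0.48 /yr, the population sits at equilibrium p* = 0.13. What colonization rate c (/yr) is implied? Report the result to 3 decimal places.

0.649

At equilibrium c(h−p*) = e, so c = e/(h−p*).
c = 0.48/(0.87 − 0.13) = 0.48/0.7400 = 0.6486.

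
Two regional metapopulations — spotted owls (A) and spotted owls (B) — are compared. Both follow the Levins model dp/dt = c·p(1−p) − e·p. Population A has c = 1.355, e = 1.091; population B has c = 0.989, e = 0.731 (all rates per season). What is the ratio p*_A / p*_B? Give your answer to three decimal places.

A: p*_A = 1 − 1.091/1.355 = 0.1948.
B: p*_B = 1 − 0.731/0.989 = 0.2609.
p*_A / p*_B = 0.1948/0.2609 = 0.7469.

0.747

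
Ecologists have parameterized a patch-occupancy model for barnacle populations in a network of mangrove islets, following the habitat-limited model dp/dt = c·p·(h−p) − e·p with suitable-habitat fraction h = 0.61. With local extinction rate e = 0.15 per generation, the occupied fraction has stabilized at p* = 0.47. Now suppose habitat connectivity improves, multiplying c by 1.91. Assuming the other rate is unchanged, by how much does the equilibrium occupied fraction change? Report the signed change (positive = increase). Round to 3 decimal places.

Balance c(h−p*) = e gives c = e/(0.61 − 0.47000) = 0.15/0.14000 = 1.07143.
New p* = 0.61 − e/c = 0.61 − 0.15000/2.04643 = 0.53670.
Δp* = 0.53670 − 0.47000 = +0.06670.

0.067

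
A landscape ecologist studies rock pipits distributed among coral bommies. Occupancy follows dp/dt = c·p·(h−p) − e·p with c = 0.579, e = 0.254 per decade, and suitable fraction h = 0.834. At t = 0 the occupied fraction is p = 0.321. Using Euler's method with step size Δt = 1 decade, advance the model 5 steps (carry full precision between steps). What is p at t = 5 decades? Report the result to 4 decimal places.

0.3709

Update rule: p ← p + [c·p·(h−p) − e·p]·Δt with Δt = 1.
step 1: Δp = +0.01381, p = 0.33481
step 2: Δp = +0.01173, p = 0.34654
step 3: Δp = +0.00979, p = 0.35633
step 4: Δp = +0.00804, p = 0.36437
step 5: Δp = +0.00653, p = 0.37090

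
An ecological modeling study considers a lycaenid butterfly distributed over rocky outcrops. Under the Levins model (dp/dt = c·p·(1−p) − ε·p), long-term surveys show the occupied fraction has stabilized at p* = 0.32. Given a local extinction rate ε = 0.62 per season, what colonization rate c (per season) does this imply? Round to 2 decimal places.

0.91

At equilibrium c(1−p*) = ε, so c = ε/(1−p*).
c = 0.62/(1 − 0.32) = 0.62/0.6800 = 0.9118.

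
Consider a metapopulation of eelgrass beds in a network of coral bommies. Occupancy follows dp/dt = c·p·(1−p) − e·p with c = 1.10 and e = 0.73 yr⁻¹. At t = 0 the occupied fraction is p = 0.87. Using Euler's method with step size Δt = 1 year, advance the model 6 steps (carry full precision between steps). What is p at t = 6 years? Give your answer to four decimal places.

0.3384

Update rule: p ← p + [c·p·(1−p) − e·p]·Δt with Δt = 1.
step 1: Δp = -0.51069, p = 0.35931
step 2: Δp = -0.00907, p = 0.35024
step 3: Δp = -0.00535, p = 0.34489
step 4: Δp = -0.00324, p = 0.34166
step 5: Δp = -0.00199, p = 0.33967
step 6: Δp = -0.00123, p = 0.33843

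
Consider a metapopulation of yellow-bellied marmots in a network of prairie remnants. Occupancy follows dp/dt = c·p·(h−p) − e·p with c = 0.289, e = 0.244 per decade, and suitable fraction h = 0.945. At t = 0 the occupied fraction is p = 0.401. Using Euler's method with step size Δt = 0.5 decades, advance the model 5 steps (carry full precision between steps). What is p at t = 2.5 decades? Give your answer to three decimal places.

0.329

Update rule: p ← p + [c·p·(h−p) − e·p]·Δt with Δt = 0.5.
p: 0.40100 → 0.38360  (Δp = -0.01740)
p: 0.38360 → 0.36792  (Δp = -0.01568)
p: 0.36792 → 0.35371  (Δp = -0.01421)
p: 0.35371 → 0.34078  (Δp = -0.01293)
p: 0.34078 → 0.32896  (Δp = -0.01182)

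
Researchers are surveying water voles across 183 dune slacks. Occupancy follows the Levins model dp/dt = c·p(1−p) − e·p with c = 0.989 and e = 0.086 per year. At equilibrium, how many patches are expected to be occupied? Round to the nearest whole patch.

p* = 1 − e/c = 1 − 0.086/0.989 = 0.9130.
Expected occupied patches = N × p* = 183 × 0.9130 = 167.09 ≈ 167.

167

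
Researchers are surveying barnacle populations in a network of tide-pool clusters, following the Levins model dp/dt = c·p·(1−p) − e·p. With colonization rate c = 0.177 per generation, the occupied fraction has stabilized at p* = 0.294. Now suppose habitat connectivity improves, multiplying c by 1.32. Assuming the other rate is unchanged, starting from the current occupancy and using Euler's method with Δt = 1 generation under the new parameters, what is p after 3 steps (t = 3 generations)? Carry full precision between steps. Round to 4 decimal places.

0.3281

Balance c(1−p*) = e gives e = 0.177×(1 − 0.29400) = 0.12496.
Starting from p₀ = 0.29400; update p ← p + (dp/dt)·Δt with the new parameters.
p: 0.29400 → 0.30576  (Δp = +0.01176)
p: 0.30576 → 0.31714  (Δp = +0.01139)
p: 0.31714 → 0.32811  (Δp = +0.01097)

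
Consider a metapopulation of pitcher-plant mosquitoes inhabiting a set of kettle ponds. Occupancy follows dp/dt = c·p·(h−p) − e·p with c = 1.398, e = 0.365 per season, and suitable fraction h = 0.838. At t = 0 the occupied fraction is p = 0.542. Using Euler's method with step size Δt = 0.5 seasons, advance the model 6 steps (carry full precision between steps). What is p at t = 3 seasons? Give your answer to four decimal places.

0.5752

Update rule: p ← p + [c·p·(h−p) − e·p]·Δt with Δt = 0.5.
t = 0.5: p = 0.54200 + (+0.01323) = 0.55523
t = 1: p = 0.55523 + (+0.00842) = 0.56364
t = 1.5: p = 0.56364 + (+0.00523) = 0.56887
t = 2: p = 0.56887 + (+0.00320) = 0.57207
t = 2.5: p = 0.57207 + (+0.00194) = 0.57401
t = 3: p = 0.57401 + (+0.00117) = 0.57517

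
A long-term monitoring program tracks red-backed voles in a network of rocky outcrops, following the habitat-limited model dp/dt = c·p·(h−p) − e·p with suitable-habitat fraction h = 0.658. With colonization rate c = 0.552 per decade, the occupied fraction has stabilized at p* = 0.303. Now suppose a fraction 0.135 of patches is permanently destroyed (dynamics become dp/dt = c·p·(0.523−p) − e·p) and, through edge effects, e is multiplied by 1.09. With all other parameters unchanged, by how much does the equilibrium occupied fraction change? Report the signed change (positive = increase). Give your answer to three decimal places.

-0.167

Balance c(h−p*) = e gives e = 0.552×(0.658 − 0.30300) = 0.19596.
New p* = 0.523 − e/c = 0.523 − 0.21360/0.55200 = 0.13604.
Δp* = 0.13604 − 0.30300 = -0.16696.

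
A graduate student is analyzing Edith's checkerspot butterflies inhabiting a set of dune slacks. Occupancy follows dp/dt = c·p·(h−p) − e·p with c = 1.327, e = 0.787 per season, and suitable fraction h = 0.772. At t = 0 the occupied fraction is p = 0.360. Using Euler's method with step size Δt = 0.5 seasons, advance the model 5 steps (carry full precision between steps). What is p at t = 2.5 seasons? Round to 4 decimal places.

0.2393

Update rule: p ← p + [c·p·(h−p) − e·p]·Δt with Δt = 0.5.
  1  |  dp/dt·Δt = -0.043250  |  p_1 = 0.316750
  2  |  dp/dt·Δt = -0.028964  |  p_2 = 0.287786
  3  |  dp/dt·Δt = -0.020785  |  p_3 = 0.267001
  4  |  dp/dt·Δt = -0.015602  |  p_4 = 0.251399
  5  |  dp/dt·Δt = -0.012088  |  p_5 = 0.239312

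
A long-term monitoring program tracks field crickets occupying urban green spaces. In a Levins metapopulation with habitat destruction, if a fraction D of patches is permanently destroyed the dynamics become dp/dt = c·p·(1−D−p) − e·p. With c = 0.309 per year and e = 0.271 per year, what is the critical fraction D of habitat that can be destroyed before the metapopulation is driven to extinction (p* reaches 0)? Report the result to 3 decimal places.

The nontrivial equilibrium is p* = (1−D) − e/c; extinction occurs when this hits zero.
So D_crit = 1 − e/c = 1 − 0.271/0.309 = 1 − 0.8770 = 0.1230.
Note this equals the original equilibrium occupancy — the Levins extinction-debt result.

0.123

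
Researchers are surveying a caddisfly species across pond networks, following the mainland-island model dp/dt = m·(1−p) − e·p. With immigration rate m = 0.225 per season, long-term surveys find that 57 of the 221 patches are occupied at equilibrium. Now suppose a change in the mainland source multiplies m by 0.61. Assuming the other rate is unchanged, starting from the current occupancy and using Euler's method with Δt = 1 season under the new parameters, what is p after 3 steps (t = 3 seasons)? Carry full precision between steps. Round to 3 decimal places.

Observed p* = 57/221 = 0.25792.
Balance m(1−p*) = e·p* gives e = m(1−p*)/p* = 0.225×0.74208/0.25792 = 0.64737.
Starting from p₀ = 0.25792; update p ← p + (dp/dt)·Δt with the new parameters.
p: 0.25792 → 0.19280  (Δp = -0.06512)
p: 0.19280 → 0.17878  (Δp = -0.01403)
p: 0.17878 → 0.17576  (Δp = -0.00302)

0.176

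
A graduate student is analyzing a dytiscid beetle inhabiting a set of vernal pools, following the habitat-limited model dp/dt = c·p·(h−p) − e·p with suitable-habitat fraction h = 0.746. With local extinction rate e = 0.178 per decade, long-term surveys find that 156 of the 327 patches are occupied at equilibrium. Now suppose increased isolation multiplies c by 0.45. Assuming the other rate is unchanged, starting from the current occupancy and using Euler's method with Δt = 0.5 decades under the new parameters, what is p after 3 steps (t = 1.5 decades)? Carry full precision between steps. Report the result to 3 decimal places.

0.415

Observed p* = 156/327 = 0.47706.
Balance c(h−p*) = e gives c = e/(0.746 − 0.47706) = 0.178/0.26894 = 0.66187.
Starting from p₀ = 0.47706; update p ← p + (dp/dt)·Δt with the new parameters.
step 1: Δp = -0.02335, p = 0.45371
step 2: Δp = -0.02063, p = 0.43308
step 3: Δp = -0.01836, p = 0.41472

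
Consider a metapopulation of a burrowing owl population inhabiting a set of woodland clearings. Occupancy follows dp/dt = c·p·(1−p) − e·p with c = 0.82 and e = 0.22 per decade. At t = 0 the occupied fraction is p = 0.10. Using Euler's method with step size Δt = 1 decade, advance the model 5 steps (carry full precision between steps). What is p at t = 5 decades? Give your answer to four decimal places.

Update rule: p ← p + [c·p·(1−p) − e·p]·Δt with Δt = 1.
step 1: Δp = +0.05180, p = 0.15180
step 2: Δp = +0.07218, p = 0.22398
step 3: Δp = +0.09325, p = 0.31724
step 4: Δp = +0.10782, p = 0.42505
step 5: Δp = +0.10688, p = 0.53194

0.5319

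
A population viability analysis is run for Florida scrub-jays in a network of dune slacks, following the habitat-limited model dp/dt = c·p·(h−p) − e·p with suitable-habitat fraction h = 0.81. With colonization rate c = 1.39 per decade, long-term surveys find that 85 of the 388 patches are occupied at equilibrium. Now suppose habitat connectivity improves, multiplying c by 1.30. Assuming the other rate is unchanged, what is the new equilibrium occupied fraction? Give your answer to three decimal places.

Observed p* = 85/388 = 0.21907.
Balance c(h−p*) = e gives e = 1.39×(0.81 − 0.21907) = 0.82139.
New p* = 0.81 − e/c = 0.81 − 0.82139/1.80700 = 0.35544.

0.355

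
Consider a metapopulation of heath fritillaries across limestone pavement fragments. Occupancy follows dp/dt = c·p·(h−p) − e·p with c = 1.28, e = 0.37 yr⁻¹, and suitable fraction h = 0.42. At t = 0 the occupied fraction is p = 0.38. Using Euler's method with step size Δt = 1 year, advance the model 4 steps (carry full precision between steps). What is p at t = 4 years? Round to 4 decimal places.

Update rule: p ← p + [c·p·(h−p) − e·p]·Δt with Δt = 1.
step 1: Δp = -0.12114, p = 0.25886
step 2: Δp = -0.04238, p = 0.21647
step 3: Δp = -0.02370, p = 0.19277
step 4: Δp = -0.01526, p = 0.17751

0.1775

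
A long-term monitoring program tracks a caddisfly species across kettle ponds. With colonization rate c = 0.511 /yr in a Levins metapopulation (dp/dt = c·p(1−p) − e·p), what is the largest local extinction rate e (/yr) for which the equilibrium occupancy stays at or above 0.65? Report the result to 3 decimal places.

1 − e/c ≥ 0.65 ⇒ e ≤ c(1 − 0.65) = 0.511 × 0.3500.
e_max = 0.1788.

0.179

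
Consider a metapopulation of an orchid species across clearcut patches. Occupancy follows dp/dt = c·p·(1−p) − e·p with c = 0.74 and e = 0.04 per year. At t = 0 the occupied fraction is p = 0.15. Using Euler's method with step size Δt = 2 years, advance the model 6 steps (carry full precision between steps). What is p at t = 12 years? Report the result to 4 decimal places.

Update rule: p ← p + [c·p·(1−p) − e·p]·Δt with Δt = 2.
t = 2: p = 0.15000 + (+0.17670) = 0.32670
t = 4: p = 0.32670 + (+0.29942) = 0.62612
t = 6: p = 0.62612 + (+0.29637) = 0.92249
t = 8: p = 0.92249 + (+0.03203) = 0.95452
t = 10: p = 0.95452 + (-0.01211) = 0.94241
t = 12: p = 0.94241 + (+0.00493) = 0.94734

0.9473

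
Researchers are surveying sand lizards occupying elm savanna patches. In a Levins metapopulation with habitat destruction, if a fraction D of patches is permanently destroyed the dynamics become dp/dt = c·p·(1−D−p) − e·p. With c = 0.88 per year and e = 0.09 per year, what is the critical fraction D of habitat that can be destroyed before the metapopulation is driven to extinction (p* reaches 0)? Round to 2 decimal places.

0.90

The nontrivial equilibrium is p* = (1−D) − e/c; extinction occurs when this hits zero.
So D_crit = 1 − e/c = 1 − 0.09/0.88 = 1 − 0.1023 = 0.8977.
This equals the undisturbed p*, a classic result of Lande's extension.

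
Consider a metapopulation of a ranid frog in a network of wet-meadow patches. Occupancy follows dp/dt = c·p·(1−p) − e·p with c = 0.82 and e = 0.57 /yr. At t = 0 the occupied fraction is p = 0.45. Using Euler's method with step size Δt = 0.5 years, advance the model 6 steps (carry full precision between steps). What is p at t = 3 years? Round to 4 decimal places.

0.3544

Update rule: p ← p + [c·p·(1−p) − e·p]·Δt with Δt = 0.5.
t = 0.5: p = 0.45000 + (-0.02677) = 0.42323
t = 1: p = 0.42323 + (-0.02054) = 0.40269
t = 1.5: p = 0.40269 + (-0.01615) = 0.38654
t = 2: p = 0.38654 + (-0.01294) = 0.37360
t = 2.5: p = 0.37360 + (-0.01053) = 0.36307
t = 3: p = 0.36307 + (-0.00866) = 0.35441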